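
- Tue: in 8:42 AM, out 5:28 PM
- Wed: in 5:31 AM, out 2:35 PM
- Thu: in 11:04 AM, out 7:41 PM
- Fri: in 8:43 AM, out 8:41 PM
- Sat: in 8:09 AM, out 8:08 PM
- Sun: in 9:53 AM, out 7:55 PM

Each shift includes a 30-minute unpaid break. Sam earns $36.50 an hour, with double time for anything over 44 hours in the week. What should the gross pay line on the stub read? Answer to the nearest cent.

Tue: 8:42 AM–5:28 PM = 8 h 46 min; less 30 min break → 8 h 16 min
Wed: 5:31 AM–2:35 PM = 9 h 4 min; less 30 min break → 8 h 34 min
Thu: 11:04 AM–7:41 PM = 8 h 37 min; less 30 min break → 8 h 7 min
Fri: 8:43 AM–8:41 PM = 11 h 58 min; less 30 min break → 11 h 28 min
Sat: 8:09 AM–8:08 PM = 11 h 59 min; less 30 min break → 11 h 29 min
Sun: 9:53 AM–7:55 PM = 10 h 2 min; less 30 min break → 9 h 32 min
Total worked: 57 h 26 min = 3446 min.
Regular 44 h 0 min = 2640 min at $36.50/h; overtime 13 h 26 min = 806 min at $73.00/h.
Pay = (2640 × $36.50 + 806 × $73.00) ÷ 60 = $2586.63.

$2586.63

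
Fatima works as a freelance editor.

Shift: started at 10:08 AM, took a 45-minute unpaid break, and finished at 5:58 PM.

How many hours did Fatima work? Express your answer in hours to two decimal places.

7.08 hours

Shift: 10:08 AM–5:58 PM = 7 h 50 min; less 45 min break → 7 h 5 min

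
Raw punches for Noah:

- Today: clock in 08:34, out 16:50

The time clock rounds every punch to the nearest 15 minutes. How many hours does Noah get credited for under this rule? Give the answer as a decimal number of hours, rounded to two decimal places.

Today: in 08:34→08:30, out 16:50→16:45; 8 h 15 min

8.25 hours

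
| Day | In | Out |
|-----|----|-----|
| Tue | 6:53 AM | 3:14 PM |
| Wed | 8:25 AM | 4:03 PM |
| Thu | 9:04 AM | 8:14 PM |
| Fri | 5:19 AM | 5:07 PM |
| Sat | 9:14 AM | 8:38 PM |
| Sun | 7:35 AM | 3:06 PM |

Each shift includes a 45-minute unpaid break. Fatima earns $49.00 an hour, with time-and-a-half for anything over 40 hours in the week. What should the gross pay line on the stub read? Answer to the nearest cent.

$2942.45

Tue: 6:53 AM–3:14 PM = 8 h 21 min; less 45 min break → 7 h 36 min
Wed: 8:25 AM–4:03 PM = 7 h 38 min; less 45 min break → 6 h 53 min
Thu: 9:04 AM–8:14 PM = 11 h 10 min; less 45 min break → 10 h 25 min
Fri: 5:19 AM–5:07 PM = 11 h 48 min; less 45 min break → 11 h 3 min
Sat: 9:14 AM–8:38 PM = 11 h 24 min; less 45 min break → 10 h 39 min
Sun: 7:35 AM–3:06 PM = 7 h 31 min; less 45 min break → 6 h 46 min
Total worked: 53 h 22 min = 3202 min.
Regular 40 h 0 min = 2400 min at $49.00/h; overtime 13 h 22 min = 802 min at $73.50/h.
Pay = (2400 × $49.00 + 802 × $73.50) ÷ 60 = $2942.45.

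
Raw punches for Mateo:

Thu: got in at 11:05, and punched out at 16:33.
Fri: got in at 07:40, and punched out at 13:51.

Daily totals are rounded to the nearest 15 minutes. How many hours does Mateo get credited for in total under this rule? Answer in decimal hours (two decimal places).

11.75 hours

Thu: 11:05–16:33 = 5 h 28 min → rounds to 5 h 30 min
Fri: 07:40–13:51 = 6 h 11 min → rounds to 6 h 15 min
Total credited: 11 h 45 min.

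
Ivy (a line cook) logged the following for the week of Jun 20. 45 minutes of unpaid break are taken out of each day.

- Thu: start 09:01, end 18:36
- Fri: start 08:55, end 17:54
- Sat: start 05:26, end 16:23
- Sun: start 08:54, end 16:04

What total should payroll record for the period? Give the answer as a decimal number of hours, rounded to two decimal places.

Thu: 09:01–18:36 = 9 h 35 min; less 45 min break → 8 h 50 min
Fri: 08:55–17:54 = 8 h 59 min; less 45 min break → 8 h 14 min
Sat: 05:26–16:23 = 10 h 57 min; less 45 min break → 10 h 12 min
Sun: 08:54–16:04 = 7 h 10 min; less 45 min break → 6 h 25 min
Total: 8 h 50 min + 8 h 14 min + 10 h 12 min + 6 h 25 min = 33 h 41 min.

33.68 hours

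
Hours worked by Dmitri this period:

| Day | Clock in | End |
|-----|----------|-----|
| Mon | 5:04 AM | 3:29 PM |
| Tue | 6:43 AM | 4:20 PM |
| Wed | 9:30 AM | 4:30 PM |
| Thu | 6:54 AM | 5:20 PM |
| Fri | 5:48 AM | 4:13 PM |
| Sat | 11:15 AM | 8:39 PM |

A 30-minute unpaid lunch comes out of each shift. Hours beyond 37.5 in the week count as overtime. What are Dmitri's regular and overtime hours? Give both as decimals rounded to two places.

Mon: 5:04 AM–3:29 PM = 10 h 25 min; less 30 min break → 9 h 55 min
Tue: 6:43 AM–4:20 PM = 9 h 37 min; less 30 min break → 9 h 7 min
Wed: 9:30 AM–4:30 PM = 7 h 0 min; less 30 min break → 6 h 30 min
Thu: 6:54 AM–5:20 PM = 10 h 26 min; less 30 min break → 9 h 56 min
Fri: 5:48 AM–4:13 PM = 10 h 25 min; less 30 min break → 9 h 55 min
Sat: 11:15 AM–8:39 PM = 9 h 24 min; less 30 min break → 8 h 54 min
Total worked: 54 h 17 min = 54.28 h.
Threshold 37.5 h → overtime 16 h 47 min, regular 37 h 30 min.

Regular 37.50 hours, overtime 16.78 hours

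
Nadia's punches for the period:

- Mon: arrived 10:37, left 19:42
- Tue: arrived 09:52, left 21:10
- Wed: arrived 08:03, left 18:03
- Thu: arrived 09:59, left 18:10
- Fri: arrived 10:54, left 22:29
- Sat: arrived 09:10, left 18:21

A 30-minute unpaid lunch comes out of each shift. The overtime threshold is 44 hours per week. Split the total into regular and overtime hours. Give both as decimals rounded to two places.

Regular 44.00 hours, overtime 12.33 hours

Mon: 10:37–19:42 = 9 h 5 min; less 30 min break → 8 h 35 min
Tue: 09:52–21:10 = 11 h 18 min; less 30 min break → 10 h 48 min
Wed: 08:03–18:03 = 10 h 0 min; less 30 min break → 9 h 30 min
Thu: 09:59–18:10 = 8 h 11 min; less 30 min break → 7 h 41 min
Fri: 10:54–22:29 = 11 h 35 min; less 30 min break → 11 h 5 min
Sat: 09:10–18:21 = 9 h 11 min; less 30 min break → 8 h 41 min
Total worked: 56 h 20 min = 56.33 h.
Threshold 44 h → overtime 12 h 20 min, regular 44 h 0 min.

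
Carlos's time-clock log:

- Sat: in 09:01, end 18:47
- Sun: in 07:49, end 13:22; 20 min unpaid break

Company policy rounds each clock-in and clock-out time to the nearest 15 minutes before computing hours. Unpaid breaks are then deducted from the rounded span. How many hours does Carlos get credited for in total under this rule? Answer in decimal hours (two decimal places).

14.92 hours

Sat: in 09:01→09:00, out 18:47→18:45; 9 h 45 min
Sun: in 07:49→07:45, out 13:22→13:15; 5 h 30 min − 20 min = 5 h 10 min
Total credited: 14 h 55 min.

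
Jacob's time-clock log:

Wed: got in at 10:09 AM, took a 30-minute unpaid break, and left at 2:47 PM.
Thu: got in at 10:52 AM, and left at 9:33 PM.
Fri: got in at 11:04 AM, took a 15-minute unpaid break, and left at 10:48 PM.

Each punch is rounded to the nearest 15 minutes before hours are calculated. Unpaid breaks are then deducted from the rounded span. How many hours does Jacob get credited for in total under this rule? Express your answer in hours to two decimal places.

26.25 hours

Wed: in 10:09 AM→10:15 AM, out 2:47 PM→2:45 PM; 4 h 30 min − 30 min = 4 h 0 min
Thu: in 10:52 AM→10:45 AM, out 9:33 PM→9:30 PM; 10 h 45 min
Fri: in 11:04 AM→11:00 AM, out 10:48 PM→10:45 PM; 11 h 45 min − 15 min = 11 h 30 min
Total credited: 26 h 15 min.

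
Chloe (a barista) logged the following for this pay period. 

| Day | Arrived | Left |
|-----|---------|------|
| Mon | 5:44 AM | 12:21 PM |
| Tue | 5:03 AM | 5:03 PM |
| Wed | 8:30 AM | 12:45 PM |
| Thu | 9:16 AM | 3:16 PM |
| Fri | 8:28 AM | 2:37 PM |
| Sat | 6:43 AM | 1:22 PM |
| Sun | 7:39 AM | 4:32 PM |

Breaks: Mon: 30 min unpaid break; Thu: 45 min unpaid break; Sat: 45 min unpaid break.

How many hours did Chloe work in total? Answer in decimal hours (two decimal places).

Mon: 5:44 AM–12:21 PM = 6 h 37 min; less 30 min break → 6 h 7 min
Tue: 5:03 AM–5:03 PM = 12 h 0 min
Wed: 8:30 AM–12:45 PM = 4 h 15 min
Thu: 9:16 AM–3:16 PM = 6 h 0 min; less 45 min break → 5 h 15 min
Fri: 8:28 AM–2:37 PM = 6 h 9 min
Sat: 6:43 AM–1:22 PM = 6 h 39 min; less 45 min break → 5 h 54 min
Sun: 7:39 AM–4:32 PM = 8 h 53 min
Total: 6 h 7 min + 12 h 0 min + 4 h 15 min + 5 h 15 min + 6 h 9 min + 5 h 54 min + 8 h 53 min = 48 h 33 min.

48.55 hours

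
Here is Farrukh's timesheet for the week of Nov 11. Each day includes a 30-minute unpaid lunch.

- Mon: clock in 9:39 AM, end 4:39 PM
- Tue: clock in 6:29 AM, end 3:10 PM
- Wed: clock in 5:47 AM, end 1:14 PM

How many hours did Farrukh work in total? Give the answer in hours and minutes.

21 h 38 min

Mon: 9:39 AM–4:39 PM = 7 h 0 min; less 30 min break → 6 h 30 min
Tue: 6:29 AM–3:10 PM = 8 h 41 min; less 30 min break → 8 h 11 min
Wed: 5:47 AM–1:14 PM = 7 h 27 min; less 30 min break → 6 h 57 min
Total: 6 h 30 min + 8 h 11 min + 6 h 57 min = 21 h 38 min.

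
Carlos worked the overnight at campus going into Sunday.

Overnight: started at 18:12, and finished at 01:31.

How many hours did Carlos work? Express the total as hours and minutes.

Overnight: 18:12 → midnight = 5 h 48 min; midnight → 01:31 = 1 h 31 min; span 7 h 19 min

7 h 19 min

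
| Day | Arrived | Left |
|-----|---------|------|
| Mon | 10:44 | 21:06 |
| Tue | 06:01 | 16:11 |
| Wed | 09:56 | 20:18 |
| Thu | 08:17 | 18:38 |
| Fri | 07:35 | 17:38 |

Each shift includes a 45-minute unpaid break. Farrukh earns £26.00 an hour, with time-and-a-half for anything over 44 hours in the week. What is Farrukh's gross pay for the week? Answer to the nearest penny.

Mon: 10:44–21:06 = 10 h 22 min; less 45 min break → 9 h 37 min
Tue: 06:01–16:11 = 10 h 10 min; less 45 min break → 9 h 25 min
Wed: 09:56–20:18 = 10 h 22 min; less 45 min break → 9 h 37 min
Thu: 08:17–18:38 = 10 h 21 min; less 45 min break → 9 h 36 min
Fri: 07:35–17:38 = 10 h 3 min; less 45 min break → 9 h 18 min
Total worked: 47 h 33 min = 2853 min.
Regular 44 h 0 min = 2640 min at £26.00/h; overtime 3 h 33 min = 213 min at £39.00/h.
Pay = (2640 × £26.00 + 213 × £39.00) ÷ 60 = £1282.45.

£1282.45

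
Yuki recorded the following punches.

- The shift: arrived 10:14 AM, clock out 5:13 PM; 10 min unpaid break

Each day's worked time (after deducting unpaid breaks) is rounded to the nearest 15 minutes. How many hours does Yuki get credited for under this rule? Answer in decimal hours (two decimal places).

6.75 hours

The shift: 10:14 AM–5:13 PM = 6 h 59 min − 10 min = 6 h 49 min → rounds to 6 h 45 min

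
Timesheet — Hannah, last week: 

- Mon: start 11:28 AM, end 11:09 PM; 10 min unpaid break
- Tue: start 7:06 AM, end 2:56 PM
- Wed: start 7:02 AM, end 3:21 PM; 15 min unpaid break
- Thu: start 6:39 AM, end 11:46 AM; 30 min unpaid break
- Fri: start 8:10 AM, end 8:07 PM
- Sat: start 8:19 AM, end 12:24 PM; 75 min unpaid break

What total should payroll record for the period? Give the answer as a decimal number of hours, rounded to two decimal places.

Mon: 11:28 AM–11:09 PM = 11 h 41 min; less 10 min break → 11 h 31 min
Tue: 7:06 AM–2:56 PM = 7 h 50 min
Wed: 7:02 AM–3:21 PM = 8 h 19 min; less 15 min break → 8 h 4 min
Thu: 6:39 AM–11:46 AM = 5 h 7 min; less 30 min break → 4 h 37 min
Fri: 8:10 AM–8:07 PM = 11 h 57 min
Sat: 8:19 AM–12:24 PM = 4 h 5 min; less 75 min break → 2 h 50 min
Total: 11 h 31 min + 7 h 50 min + 8 h 4 min + 4 h 37 min + 11 h 57 min + 2 h 50 min = 46 h 49 min.

46.82 hours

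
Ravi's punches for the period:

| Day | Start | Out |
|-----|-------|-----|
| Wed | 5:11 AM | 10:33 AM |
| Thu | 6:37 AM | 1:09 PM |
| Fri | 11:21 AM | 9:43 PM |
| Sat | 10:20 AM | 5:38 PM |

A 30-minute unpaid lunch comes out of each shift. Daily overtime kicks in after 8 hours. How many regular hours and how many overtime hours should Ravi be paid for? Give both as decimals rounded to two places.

Regular 25.70 hours, overtime 1.87 hours

Wed: 5:11 AM–10:33 AM = 5 h 22 min; less 30 min break → 4 h 52 min
Thu: 6:37 AM–1:09 PM = 6 h 32 min; less 30 min break → 6 h 2 min
Fri: 11:21 AM–9:43 PM = 10 h 22 min; less 30 min break → 9 h 52 min
Sat: 10:20 AM–5:38 PM = 7 h 18 min; less 30 min break → 6 h 48 min
Wed reg 4 h 52 min / OT 0 h 0 min; Thu reg 6 h 2 min / OT 0 h 0 min; Fri reg 8 h 0 min / OT 1 h 52 min; Sat reg 6 h 48 min / OT 0 h 0 min.
Totals: regular 25 h 42 min, overtime 1 h 52 min.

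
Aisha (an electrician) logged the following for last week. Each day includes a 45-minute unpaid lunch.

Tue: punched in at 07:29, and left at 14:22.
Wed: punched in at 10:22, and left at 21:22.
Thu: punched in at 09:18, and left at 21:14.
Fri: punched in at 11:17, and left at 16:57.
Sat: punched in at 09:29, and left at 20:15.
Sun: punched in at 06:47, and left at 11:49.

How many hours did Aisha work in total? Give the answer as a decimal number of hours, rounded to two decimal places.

46.78 hours

Tue: 07:29–14:22 = 6 h 53 min; less 45 min break → 6 h 8 min
Wed: 10:22–21:22 = 11 h 0 min; less 45 min break → 10 h 15 min
Thu: 09:18–21:14 = 11 h 56 min; less 45 min break → 11 h 11 min
Fri: 11:17–16:57 = 5 h 40 min; less 45 min break → 4 h 55 min
Sat: 09:29–20:15 = 10 h 46 min; less 45 min break → 10 h 1 min
Sun: 06:47–11:49 = 5 h 2 min; less 45 min break → 4 h 17 min
Total: 6 h 8 min + 10 h 15 min + 11 h 11 min + 4 h 55 min + 10 h 1 min + 4 h 17 min = 46 h 47 min.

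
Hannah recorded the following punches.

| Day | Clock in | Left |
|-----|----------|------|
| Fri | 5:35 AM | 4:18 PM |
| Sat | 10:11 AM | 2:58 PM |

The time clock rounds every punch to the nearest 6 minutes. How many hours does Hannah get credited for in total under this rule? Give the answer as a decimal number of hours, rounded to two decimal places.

15.50 hours

Fri: in 5:35 AM→5:36 AM, out 4:18 PM→4:18 PM; 10 h 42 min
Sat: in 10:11 AM→10:12 AM, out 2:58 PM→3:00 PM; 4 h 48 min
Total credited: 15 h 30 min.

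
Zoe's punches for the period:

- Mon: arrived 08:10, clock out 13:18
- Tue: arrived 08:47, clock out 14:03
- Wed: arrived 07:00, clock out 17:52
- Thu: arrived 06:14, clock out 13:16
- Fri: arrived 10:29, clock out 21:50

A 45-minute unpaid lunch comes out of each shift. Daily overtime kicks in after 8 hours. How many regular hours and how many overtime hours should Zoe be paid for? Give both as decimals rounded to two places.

Mon: 08:10–13:18 = 5 h 8 min; less 45 min break → 4 h 23 min
Tue: 08:47–14:03 = 5 h 16 min; less 45 min break → 4 h 31 min
Wed: 07:00–17:52 = 10 h 52 min; less 45 min break → 10 h 7 min
Thu: 06:14–13:16 = 7 h 2 min; less 45 min break → 6 h 17 min
Fri: 10:29–21:50 = 11 h 21 min; less 45 min break → 10 h 36 min
Mon reg 4 h 23 min / OT 0 h 0 min; Tue reg 4 h 31 min / OT 0 h 0 min; Wed reg 8 h 0 min / OT 2 h 7 min; Thu reg 6 h 17 min / OT 0 h 0 min; Fri reg 8 h 0 min / OT 2 h 36 min.
Totals: regular 31 h 11 min, overtime 4 h 43 min.

Regular 31.18 hours, overtime 4.72 hours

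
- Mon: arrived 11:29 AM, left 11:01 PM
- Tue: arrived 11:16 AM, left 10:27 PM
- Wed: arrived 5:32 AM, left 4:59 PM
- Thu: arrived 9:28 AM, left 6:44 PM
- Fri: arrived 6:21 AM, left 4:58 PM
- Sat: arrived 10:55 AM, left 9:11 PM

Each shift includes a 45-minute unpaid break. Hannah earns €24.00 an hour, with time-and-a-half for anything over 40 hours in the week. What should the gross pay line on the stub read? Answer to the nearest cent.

€1673.40

Mon: 11:29 AM–11:01 PM = 11 h 32 min; less 45 min break → 10 h 47 min
Tue: 11:16 AM–10:27 PM = 11 h 11 min; less 45 min break → 10 h 26 min
Wed: 5:32 AM–4:59 PM = 11 h 27 min; less 45 min break → 10 h 42 min
Thu: 9:28 AM–6:44 PM = 9 h 16 min; less 45 min break → 8 h 31 min
Fri: 6:21 AM–4:58 PM = 10 h 37 min; less 45 min break → 9 h 52 min
Sat: 10:55 AM–9:11 PM = 10 h 16 min; less 45 min break → 9 h 31 min
Total worked: 59 h 49 min = 3589 min.
Regular 40 h 0 min = 2400 min at €24.00/h; overtime 19 h 49 min = 1189 min at €36.00/h.
Pay = (2400 × €24.00 + 1189 × €36.00) ÷ 60 = €1673.40.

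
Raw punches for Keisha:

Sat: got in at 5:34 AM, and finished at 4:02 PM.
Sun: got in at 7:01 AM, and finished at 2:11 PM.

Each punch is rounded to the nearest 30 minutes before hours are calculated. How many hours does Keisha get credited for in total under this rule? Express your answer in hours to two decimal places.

Sat: in 5:34 AM→5:30 AM, out 4:02 PM→4:00 PM; 10 h 30 min
Sun: in 7:01 AM→7:00 AM, out 2:11 PM→2:00 PM; 7 h 0 min
Total credited: 17 h 30 min.

17.50 hours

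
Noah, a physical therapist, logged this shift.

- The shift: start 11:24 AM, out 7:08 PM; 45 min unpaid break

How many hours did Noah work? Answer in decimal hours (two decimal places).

The shift: 11:24 AM–7:08 PM = 7 h 44 min; less 45 min break → 6 h 59 min

6.98 hours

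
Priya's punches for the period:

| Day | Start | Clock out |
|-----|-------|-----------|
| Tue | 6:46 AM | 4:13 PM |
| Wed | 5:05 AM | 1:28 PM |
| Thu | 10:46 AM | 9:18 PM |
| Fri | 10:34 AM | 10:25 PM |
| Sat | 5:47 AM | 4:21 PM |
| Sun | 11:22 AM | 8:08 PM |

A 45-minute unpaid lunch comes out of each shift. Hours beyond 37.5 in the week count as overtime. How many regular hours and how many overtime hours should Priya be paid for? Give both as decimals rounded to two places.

Regular 37.50 hours, overtime 17.55 hours

Tue: 6:46 AM–4:13 PM = 9 h 27 min; less 45 min break → 8 h 42 min
Wed: 5:05 AM–1:28 PM = 8 h 23 min; less 45 min break → 7 h 38 min
Thu: 10:46 AM–9:18 PM = 10 h 32 min; less 45 min break → 9 h 47 min
Fri: 10:34 AM–10:25 PM = 11 h 51 min; less 45 min break → 11 h 6 min
Sat: 5:47 AM–4:21 PM = 10 h 34 min; less 45 min break → 9 h 49 min
Sun: 11:22 AM–8:08 PM = 8 h 46 min; less 45 min break → 8 h 1 min
Total worked: 55 h 3 min = 55.05 h.
Threshold 37.5 h → overtime 17 h 33 min, regular 37 h 30 min.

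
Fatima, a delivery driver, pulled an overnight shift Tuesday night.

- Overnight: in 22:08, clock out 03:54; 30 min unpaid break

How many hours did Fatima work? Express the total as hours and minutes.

Overnight: 22:08 → midnight = 1 h 52 min; midnight → 03:54 = 3 h 54 min; span 5 h 46 min; less 30 min break → 5 h 16 min

5 h 16 min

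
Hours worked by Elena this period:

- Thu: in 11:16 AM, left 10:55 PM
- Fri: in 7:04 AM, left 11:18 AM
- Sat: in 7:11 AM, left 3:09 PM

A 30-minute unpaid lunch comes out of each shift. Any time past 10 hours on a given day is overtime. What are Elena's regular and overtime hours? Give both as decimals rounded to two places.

Thu: 11:16 AM–10:55 PM = 11 h 39 min; less 30 min break → 11 h 9 min
Fri: 7:04 AM–11:18 AM = 4 h 14 min; less 30 min break → 3 h 44 min
Sat: 7:11 AM–3:09 PM = 7 h 58 min; less 30 min break → 7 h 28 min
Thu reg 10 h 0 min / OT 1 h 9 min; Fri reg 3 h 44 min / OT 0 h 0 min; Sat reg 7 h 28 min / OT 0 h 0 min.
Totals: regular 21 h 12 min, overtime 1 h 9 min.

Regular 21.20 hours, overtime 1.15 hours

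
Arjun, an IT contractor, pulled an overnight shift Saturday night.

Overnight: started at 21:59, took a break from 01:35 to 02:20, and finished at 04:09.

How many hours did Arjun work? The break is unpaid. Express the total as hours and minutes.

Overnight: 21:59 → midnight = 2 h 1 min; midnight → 04:09 = 4 h 9 min; span 6 h 10 min; less 45 min break → 5 h 25 min

5 h 25 min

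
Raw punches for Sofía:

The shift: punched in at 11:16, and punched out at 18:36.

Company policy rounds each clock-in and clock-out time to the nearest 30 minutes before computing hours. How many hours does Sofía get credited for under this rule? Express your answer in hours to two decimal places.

7.00 hours

The shift: in 11:16→11:30, out 18:36→18:30; 7 h 0 min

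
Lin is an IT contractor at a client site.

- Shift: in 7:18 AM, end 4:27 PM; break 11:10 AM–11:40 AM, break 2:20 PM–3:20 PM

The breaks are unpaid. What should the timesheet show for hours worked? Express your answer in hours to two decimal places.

7.65 hours

Shift: 7:18 AM–4:27 PM = 9 h 9 min; less 90 min break → 7 h 39 min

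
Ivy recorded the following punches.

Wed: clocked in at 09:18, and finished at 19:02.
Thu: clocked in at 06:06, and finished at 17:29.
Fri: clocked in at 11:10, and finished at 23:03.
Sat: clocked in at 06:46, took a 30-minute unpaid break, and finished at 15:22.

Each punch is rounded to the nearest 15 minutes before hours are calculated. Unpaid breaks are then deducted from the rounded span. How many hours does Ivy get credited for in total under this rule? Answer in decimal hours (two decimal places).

Wed: in 09:18→09:15, out 19:02→19:00; 9 h 45 min
Thu: in 06:06→06:00, out 17:29→17:30; 11 h 30 min
Fri: in 11:10→11:15, out 23:03→23:00; 11 h 45 min
Sat: in 06:46→06:45, out 15:22→15:15; 8 h 30 min − 30 min = 8 h 0 min
Total credited: 41 h 0 min.

41.00 hours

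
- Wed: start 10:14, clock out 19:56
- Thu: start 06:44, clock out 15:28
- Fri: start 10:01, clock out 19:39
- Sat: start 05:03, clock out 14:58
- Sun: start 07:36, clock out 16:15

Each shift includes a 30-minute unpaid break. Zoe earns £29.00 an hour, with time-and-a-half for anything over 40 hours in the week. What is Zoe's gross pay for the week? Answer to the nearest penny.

£1339.80

Wed: 10:14–19:56 = 9 h 42 min; less 30 min break → 9 h 12 min
Thu: 06:44–15:28 = 8 h 44 min; less 30 min break → 8 h 14 min
Fri: 10:01–19:39 = 9 h 38 min; less 30 min break → 9 h 8 min
Sat: 05:03–14:58 = 9 h 55 min; less 30 min break → 9 h 25 min
Sun: 07:36–16:15 = 8 h 39 min; less 30 min break → 8 h 9 min
Total worked: 44 h 8 min = 2648 min.
Regular 40 h 0 min = 2400 min at £29.00/h; overtime 4 h 8 min = 248 min at £43.50/h.
Pay = (2400 × £29.00 + 248 × £43.50) ÷ 60 = £1339.80.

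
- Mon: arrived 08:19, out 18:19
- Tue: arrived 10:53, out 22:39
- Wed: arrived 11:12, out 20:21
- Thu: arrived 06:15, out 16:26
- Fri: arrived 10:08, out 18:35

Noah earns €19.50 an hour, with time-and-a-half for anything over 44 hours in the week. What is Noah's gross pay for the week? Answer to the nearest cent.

Mon: 08:19–18:19 = 10 h 0 min
Tue: 10:53–22:39 = 11 h 46 min
Wed: 11:12–20:21 = 9 h 9 min
Thu: 06:15–16:26 = 10 h 11 min
Fri: 10:08–18:35 = 8 h 27 min
Total worked: 49 h 33 min = 2973 min.
Regular 44 h 0 min = 2640 min at €19.50/h; overtime 5 h 33 min = 333 min at €29.25/h.
Pay = (2640 × €19.50 + 333 × €29.25) ÷ 60 = €1020.34.

€1020.34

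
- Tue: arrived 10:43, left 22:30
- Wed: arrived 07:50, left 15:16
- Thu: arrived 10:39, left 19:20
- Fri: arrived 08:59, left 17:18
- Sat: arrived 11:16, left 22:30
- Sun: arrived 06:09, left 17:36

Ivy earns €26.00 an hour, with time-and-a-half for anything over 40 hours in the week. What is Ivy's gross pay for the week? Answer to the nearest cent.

Tue: 10:43–22:30 = 11 h 47 min
Wed: 07:50–15:16 = 7 h 26 min
Thu: 10:39–19:20 = 8 h 41 min
Fri: 08:59–17:18 = 8 h 19 min
Sat: 11:16–22:30 = 11 h 14 min
Sun: 06:09–17:36 = 11 h 27 min
Total worked: 58 h 54 min = 3534 min.
Regular 40 h 0 min = 2400 min at €26.00/h; overtime 18 h 54 min = 1134 min at €39.00/h.
Pay = (2400 × €26.00 + 1134 × €39.00) ÷ 60 = €1777.10.

€1777.10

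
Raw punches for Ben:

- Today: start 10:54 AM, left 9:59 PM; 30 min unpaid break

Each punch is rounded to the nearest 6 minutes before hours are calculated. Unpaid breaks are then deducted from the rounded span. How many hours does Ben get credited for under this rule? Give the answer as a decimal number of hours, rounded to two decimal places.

10.60 hours

Today: in 10:54 AM→10:54 AM, out 9:59 PM→10:00 PM; 11 h 6 min − 30 min = 10 h 36 min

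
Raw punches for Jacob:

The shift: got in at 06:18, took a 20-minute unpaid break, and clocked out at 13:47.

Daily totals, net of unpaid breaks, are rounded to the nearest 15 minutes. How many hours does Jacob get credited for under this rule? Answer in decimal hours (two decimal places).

7.25 hours

The shift: 06:18–13:47 = 7 h 29 min − 20 min = 7 h 9 min → rounds to 7 h 15 min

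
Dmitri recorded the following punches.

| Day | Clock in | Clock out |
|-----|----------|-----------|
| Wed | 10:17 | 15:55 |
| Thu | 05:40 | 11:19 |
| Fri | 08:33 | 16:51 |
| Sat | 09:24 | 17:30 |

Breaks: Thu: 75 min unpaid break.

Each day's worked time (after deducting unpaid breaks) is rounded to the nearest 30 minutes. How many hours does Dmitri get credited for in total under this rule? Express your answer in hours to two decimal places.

Wed: 10:17–15:55 = 5 h 38 min → rounds to 5 h 30 min
Thu: 05:40–11:19 = 5 h 39 min − 75 min = 4 h 24 min → rounds to 4 h 30 min
Fri: 08:33–16:51 = 8 h 18 min → rounds to 8 h 30 min
Sat: 09:24–17:30 = 8 h 6 min → rounds to 8 h 0 min
Total credited: 26 h 30 min.

26.50 hours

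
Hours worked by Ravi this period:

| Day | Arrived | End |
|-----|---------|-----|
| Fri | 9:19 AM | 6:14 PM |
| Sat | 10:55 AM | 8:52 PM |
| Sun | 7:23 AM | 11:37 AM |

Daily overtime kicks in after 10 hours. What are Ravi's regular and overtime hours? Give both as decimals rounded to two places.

Fri: 9:19 AM–6:14 PM = 8 h 55 min
Sat: 10:55 AM–8:52 PM = 9 h 57 min
Sun: 7:23 AM–11:37 AM = 4 h 14 min
Fri reg 8 h 55 min / OT 0 h 0 min; Sat reg 9 h 57 min / OT 0 h 0 min; Sun reg 4 h 14 min / OT 0 h 0 min.
Totals: regular 23 h 6 min, overtime 0 h 0 min.

Regular 23.10 hours, overtime 0.00 hours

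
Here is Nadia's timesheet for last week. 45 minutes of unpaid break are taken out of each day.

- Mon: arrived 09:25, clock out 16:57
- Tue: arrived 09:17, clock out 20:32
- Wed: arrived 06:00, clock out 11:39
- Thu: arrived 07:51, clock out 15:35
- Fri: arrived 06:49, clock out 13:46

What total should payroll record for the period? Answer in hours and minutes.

35 h 22 min

Mon: 09:25–16:57 = 7 h 32 min; less 45 min break → 6 h 47 min
Tue: 09:17–20:32 = 11 h 15 min; less 45 min break → 10 h 30 min
Wed: 06:00–11:39 = 5 h 39 min; less 45 min break → 4 h 54 min
Thu: 07:51–15:35 = 7 h 44 min; less 45 min break → 6 h 59 min
Fri: 06:49–13:46 = 6 h 57 min; less 45 min break → 6 h 12 min
Total: 6 h 47 min + 10 h 30 min + 4 h 54 min + 6 h 59 min + 6 h 12 min = 35 h 22 min.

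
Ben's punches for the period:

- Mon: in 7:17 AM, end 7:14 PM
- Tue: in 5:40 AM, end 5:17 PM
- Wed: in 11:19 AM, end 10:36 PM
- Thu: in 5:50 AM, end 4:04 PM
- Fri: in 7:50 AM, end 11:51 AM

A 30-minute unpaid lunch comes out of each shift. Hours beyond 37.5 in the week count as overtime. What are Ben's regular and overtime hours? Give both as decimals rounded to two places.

Regular 37.50 hours, overtime 9.10 hours

Mon: 7:17 AM–7:14 PM = 11 h 57 min; less 30 min break → 11 h 27 min
Tue: 5:40 AM–5:17 PM = 11 h 37 min; less 30 min break → 11 h 7 min
Wed: 11:19 AM–10:36 PM = 11 h 17 min; less 30 min break → 10 h 47 min
Thu: 5:50 AM–4:04 PM = 10 h 14 min; less 30 min break → 9 h 44 min
Fri: 7:50 AM–11:51 AM = 4 h 1 min; less 30 min break → 3 h 31 min
Total worked: 46 h 36 min = 46.60 h.
Threshold 37.5 h → overtime 9 h 6 min, regular 37 h 30 min.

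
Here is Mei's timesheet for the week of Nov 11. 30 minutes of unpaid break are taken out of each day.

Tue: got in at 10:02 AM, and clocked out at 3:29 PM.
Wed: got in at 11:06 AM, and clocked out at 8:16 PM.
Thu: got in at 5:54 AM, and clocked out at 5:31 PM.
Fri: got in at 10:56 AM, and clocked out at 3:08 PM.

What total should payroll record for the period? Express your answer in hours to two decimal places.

28.43 hours

Tue: 10:02 AM–3:29 PM = 5 h 27 min; less 30 min break → 4 h 57 min
Wed: 11:06 AM–8:16 PM = 9 h 10 min; less 30 min break → 8 h 40 min
Thu: 5:54 AM–5:31 PM = 11 h 37 min; less 30 min break → 11 h 7 min
Fri: 10:56 AM–3:08 PM = 4 h 12 min; less 30 min break → 3 h 42 min
Total: 4 h 57 min + 8 h 40 min + 11 h 7 min + 3 h 42 min = 28 h 26 min.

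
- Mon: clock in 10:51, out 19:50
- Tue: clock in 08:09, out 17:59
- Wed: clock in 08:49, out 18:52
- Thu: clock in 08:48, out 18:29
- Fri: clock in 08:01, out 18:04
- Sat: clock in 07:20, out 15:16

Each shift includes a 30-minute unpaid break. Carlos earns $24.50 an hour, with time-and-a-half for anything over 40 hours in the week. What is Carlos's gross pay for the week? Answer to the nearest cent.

Mon: 10:51–19:50 = 8 h 59 min; less 30 min break → 8 h 29 min
Tue: 08:09–17:59 = 9 h 50 min; less 30 min break → 9 h 20 min
Wed: 08:49–18:52 = 10 h 3 min; less 30 min break → 9 h 33 min
Thu: 08:48–18:29 = 9 h 41 min; less 30 min break → 9 h 11 min
Fri: 08:01–18:04 = 10 h 3 min; less 30 min break → 9 h 33 min
Sat: 07:20–15:16 = 7 h 56 min; less 30 min break → 7 h 26 min
Total worked: 53 h 32 min = 3212 min.
Regular 40 h 0 min = 2400 min at $24.50/h; overtime 13 h 32 min = 812 min at $36.75/h.
Pay = (2400 × $24.50 + 812 × $36.75) ÷ 60 = $1477.35.

$1477.35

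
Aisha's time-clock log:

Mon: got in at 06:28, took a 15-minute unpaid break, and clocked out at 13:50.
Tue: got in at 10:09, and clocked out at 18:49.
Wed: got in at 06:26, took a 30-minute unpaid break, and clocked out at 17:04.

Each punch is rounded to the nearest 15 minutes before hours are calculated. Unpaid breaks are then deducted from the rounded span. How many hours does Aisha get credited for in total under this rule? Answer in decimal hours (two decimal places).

Mon: in 06:28→06:30, out 13:50→13:45; 7 h 15 min − 15 min = 7 h 0 min
Tue: in 10:09→10:15, out 18:49→18:45; 8 h 30 min
Wed: in 06:26→06:30, out 17:04→17:00; 10 h 30 min − 30 min = 10 h 0 min
Total credited: 25 h 30 min.

25.50 hours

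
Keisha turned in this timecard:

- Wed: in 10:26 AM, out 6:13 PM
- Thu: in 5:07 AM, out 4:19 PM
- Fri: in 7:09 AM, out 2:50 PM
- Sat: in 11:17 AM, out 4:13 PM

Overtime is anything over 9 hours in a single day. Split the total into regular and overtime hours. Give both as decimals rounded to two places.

Regular 29.40 hours, overtime 2.20 hours

Wed: 10:26 AM–6:13 PM = 7 h 47 min
Thu: 5:07 AM–4:19 PM = 11 h 12 min
Fri: 7:09 AM–2:50 PM = 7 h 41 min
Sat: 11:17 AM–4:13 PM = 4 h 56 min
Wed reg 7 h 47 min / OT 0 h 0 min; Thu reg 9 h 0 min / OT 2 h 12 min; Fri reg 7 h 41 min / OT 0 h 0 min; Sat reg 4 h 56 min / OT 0 h 0 min.
Totals: regular 29 h 24 min, overtime 2 h 12 min.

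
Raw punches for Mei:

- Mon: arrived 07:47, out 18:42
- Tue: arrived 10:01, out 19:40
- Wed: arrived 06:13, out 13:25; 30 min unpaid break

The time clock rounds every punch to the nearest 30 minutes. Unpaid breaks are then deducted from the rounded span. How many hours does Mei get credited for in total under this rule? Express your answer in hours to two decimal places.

27.00 hours

Mon: in 07:47→08:00, out 18:42→18:30; 10 h 30 min
Tue: in 10:01→10:00, out 19:40→19:30; 9 h 30 min
Wed: in 06:13→06:00, out 13:25→13:30; 7 h 30 min − 30 min = 7 h 0 min
Total credited: 27 h 0 min.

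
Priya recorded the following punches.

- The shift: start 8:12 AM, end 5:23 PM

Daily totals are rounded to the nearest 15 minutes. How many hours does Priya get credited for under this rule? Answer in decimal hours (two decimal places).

9.25 hours

The shift: 8:12 AM–5:23 PM = 9 h 11 min → rounds to 9 h 15 min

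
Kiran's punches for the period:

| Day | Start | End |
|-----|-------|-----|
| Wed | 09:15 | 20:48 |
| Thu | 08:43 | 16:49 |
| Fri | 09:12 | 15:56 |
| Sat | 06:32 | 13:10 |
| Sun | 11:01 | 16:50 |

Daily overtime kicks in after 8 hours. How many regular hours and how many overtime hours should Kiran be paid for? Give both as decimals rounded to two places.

Wed: 09:15–20:48 = 11 h 33 min
Thu: 08:43–16:49 = 8 h 6 min
Fri: 09:12–15:56 = 6 h 44 min
Sat: 06:32–13:10 = 6 h 38 min
Sun: 11:01–16:50 = 5 h 49 min
Wed reg 8 h 0 min / OT 3 h 33 min; Thu reg 8 h 0 min / OT 0 h 6 min; Fri reg 6 h 44 min / OT 0 h 0 min; Sat reg 6 h 38 min / OT 0 h 0 min; Sun reg 5 h 49 min / OT 0 h 0 min.
Totals: regular 35 h 11 min, overtime 3 h 39 min.

Regular 35.18 hours, overtime 3.65 hours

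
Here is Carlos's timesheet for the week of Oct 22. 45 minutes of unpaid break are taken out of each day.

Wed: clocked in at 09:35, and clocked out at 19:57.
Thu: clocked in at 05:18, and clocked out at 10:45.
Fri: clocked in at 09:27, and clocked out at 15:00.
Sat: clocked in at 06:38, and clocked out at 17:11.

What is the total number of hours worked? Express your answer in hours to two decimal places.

Wed: 09:35–19:57 = 10 h 22 min; less 45 min break → 9 h 37 min
Thu: 05:18–10:45 = 5 h 27 min; less 45 min break → 4 h 42 min
Fri: 09:27–15:00 = 5 h 33 min; less 45 min break → 4 h 48 min
Sat: 06:38–17:11 = 10 h 33 min; less 45 min break → 9 h 48 min
Total: 9 h 37 min + 4 h 42 min + 4 h 48 min + 9 h 48 min = 28 h 55 min.

28.92 hours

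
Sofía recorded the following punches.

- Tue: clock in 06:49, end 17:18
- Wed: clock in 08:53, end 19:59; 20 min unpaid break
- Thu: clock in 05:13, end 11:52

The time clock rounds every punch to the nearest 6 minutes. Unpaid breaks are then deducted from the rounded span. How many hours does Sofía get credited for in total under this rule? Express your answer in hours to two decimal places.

Tue: in 06:49→06:48, out 17:18→17:18; 10 h 30 min
Wed: in 08:53→08:54, out 19:59→20:00; 11 h 6 min − 20 min = 10 h 46 min
Thu: in 05:13→05:12, out 11:52→11:54; 6 h 42 min
Total credited: 27 h 58 min.

27.97 hours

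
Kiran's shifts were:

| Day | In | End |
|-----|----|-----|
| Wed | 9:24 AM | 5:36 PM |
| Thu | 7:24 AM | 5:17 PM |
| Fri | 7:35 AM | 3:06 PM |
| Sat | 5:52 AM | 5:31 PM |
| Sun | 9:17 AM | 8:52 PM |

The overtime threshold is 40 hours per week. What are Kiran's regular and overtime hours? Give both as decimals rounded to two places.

Wed: 9:24 AM–5:36 PM = 8 h 12 min
Thu: 7:24 AM–5:17 PM = 9 h 53 min
Fri: 7:35 AM–3:06 PM = 7 h 31 min
Sat: 5:52 AM–5:31 PM = 11 h 39 min
Sun: 9:17 AM–8:52 PM = 11 h 35 min
Total worked: 48 h 50 min = 48.83 h.
Threshold 40 h → overtime 8 h 50 min, regular 40 h 0 min.

Regular 40.00 hours, overtime 8.83 hours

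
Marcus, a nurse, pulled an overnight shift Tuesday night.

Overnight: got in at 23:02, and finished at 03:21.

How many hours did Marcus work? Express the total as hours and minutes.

Overnight: 23:02 → midnight = 0 h 58 min; midnight → 03:21 = 3 h 21 min; span 4 h 19 min

4 h 19 min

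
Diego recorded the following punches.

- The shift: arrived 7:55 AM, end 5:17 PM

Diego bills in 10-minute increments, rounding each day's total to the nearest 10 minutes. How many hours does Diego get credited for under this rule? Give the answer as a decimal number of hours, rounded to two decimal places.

9.33 hours

The shift: 7:55 AM–5:17 PM = 9 h 22 min → rounds to 9 h 20 min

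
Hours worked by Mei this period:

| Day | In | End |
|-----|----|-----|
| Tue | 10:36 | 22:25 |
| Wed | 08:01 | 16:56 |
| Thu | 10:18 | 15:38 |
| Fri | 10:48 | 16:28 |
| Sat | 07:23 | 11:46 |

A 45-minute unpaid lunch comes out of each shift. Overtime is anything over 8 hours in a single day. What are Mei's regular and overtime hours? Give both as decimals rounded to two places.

Regular 29.13 hours, overtime 3.23 hours

Tue: 10:36–22:25 = 11 h 49 min; less 45 min break → 11 h 4 min
Wed: 08:01–16:56 = 8 h 55 min; less 45 min break → 8 h 10 min
Thu: 10:18–15:38 = 5 h 20 min; less 45 min break → 4 h 35 min
Fri: 10:48–16:28 = 5 h 40 min; less 45 min break → 4 h 55 min
Sat: 07:23–11:46 = 4 h 23 min; less 45 min break → 3 h 38 min
Tue reg 8 h 0 min / OT 3 h 4 min; Wed reg 8 h 0 min / OT 0 h 10 min; Thu reg 4 h 35 min / OT 0 h 0 min; Fri reg 4 h 55 min / OT 0 h 0 min; Sat reg 3 h 38 min / OT 0 h 0 min.
Totals: regular 29 h 8 min, overtime 3 h 14 min.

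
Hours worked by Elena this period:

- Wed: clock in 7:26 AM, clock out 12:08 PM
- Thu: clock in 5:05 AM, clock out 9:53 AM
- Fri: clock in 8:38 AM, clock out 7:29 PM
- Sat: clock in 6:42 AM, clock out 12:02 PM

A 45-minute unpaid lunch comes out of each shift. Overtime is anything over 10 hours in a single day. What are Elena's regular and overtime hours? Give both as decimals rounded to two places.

Regular 22.58 hours, overtime 0.10 hours

Wed: 7:26 AM–12:08 PM = 4 h 42 min; less 45 min break → 3 h 57 min
Thu: 5:05 AM–9:53 AM = 4 h 48 min; less 45 min break → 4 h 3 min
Fri: 8:38 AM–7:29 PM = 10 h 51 min; less 45 min break → 10 h 6 min
Sat: 6:42 AM–12:02 PM = 5 h 20 min; less 45 min break → 4 h 35 min
Wed reg 3 h 57 min / OT 0 h 0 min; Thu reg 4 h 3 min / OT 0 h 0 min; Fri reg 10 h 0 min / OT 0 h 6 min; Sat reg 4 h 35 min / OT 0 h 0 min.
Totals: regular 22 h 35 min, overtime 0 h 6 min.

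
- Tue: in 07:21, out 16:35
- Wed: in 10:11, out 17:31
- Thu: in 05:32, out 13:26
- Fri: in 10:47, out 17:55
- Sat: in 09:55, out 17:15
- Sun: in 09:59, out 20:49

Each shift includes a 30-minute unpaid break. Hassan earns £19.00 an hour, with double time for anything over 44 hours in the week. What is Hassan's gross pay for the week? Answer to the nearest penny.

£941.13

Tue: 07:21–16:35 = 9 h 14 min; less 30 min break → 8 h 44 min
Wed: 10:11–17:31 = 7 h 20 min; less 30 min break → 6 h 50 min
Thu: 05:32–13:26 = 7 h 54 min; less 30 min break → 7 h 24 min
Fri: 10:47–17:55 = 7 h 8 min; less 30 min break → 6 h 38 min
Sat: 09:55–17:15 = 7 h 20 min; less 30 min break → 6 h 50 min
Sun: 09:59–20:49 = 10 h 50 min; less 30 min break → 10 h 20 min
Total worked: 46 h 46 min = 2806 min.
Regular 44 h 0 min = 2640 min at £19.00/h; overtime 2 h 46 min = 166 min at £38.00/h.
Pay = (2640 × £19.00 + 166 × £38.00) ÷ 60 = £941.13.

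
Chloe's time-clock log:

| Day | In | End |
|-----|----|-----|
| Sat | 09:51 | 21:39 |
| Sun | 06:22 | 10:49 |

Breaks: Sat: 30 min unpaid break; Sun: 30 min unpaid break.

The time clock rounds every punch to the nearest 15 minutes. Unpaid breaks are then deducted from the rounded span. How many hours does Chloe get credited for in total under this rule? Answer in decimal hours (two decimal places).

15.50 hours

Sat: in 09:51→09:45, out 21:39→21:45; 12 h 0 min − 30 min = 11 h 30 min
Sun: in 06:22→06:15, out 10:49→10:45; 4 h 30 min − 30 min = 4 h 0 min
Total credited: 15 h 30 min.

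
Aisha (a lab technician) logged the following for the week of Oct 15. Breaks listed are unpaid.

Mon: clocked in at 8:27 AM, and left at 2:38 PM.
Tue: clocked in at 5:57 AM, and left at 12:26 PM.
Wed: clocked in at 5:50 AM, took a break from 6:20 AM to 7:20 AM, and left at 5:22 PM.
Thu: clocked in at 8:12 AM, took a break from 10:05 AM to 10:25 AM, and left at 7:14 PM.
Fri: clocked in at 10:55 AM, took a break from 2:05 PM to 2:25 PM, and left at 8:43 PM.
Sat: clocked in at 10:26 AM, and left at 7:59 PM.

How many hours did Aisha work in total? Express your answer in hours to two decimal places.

Mon: 8:27 AM–2:38 PM = 6 h 11 min
Tue: 5:57 AM–12:26 PM = 6 h 29 min
Wed: 5:50 AM–5:22 PM = 11 h 32 min; less 60 min break → 10 h 32 min
Thu: 8:12 AM–7:14 PM = 11 h 2 min; less 20 min break → 10 h 42 min
Fri: 10:55 AM–8:43 PM = 9 h 48 min; less 20 min break → 9 h 28 min
Sat: 10:26 AM–7:59 PM = 9 h 33 min
Total: 6 h 11 min + 6 h 29 min + 10 h 32 min + 10 h 42 min + 9 h 28 min + 9 h 33 min = 52 h 55 min.

52.92 hours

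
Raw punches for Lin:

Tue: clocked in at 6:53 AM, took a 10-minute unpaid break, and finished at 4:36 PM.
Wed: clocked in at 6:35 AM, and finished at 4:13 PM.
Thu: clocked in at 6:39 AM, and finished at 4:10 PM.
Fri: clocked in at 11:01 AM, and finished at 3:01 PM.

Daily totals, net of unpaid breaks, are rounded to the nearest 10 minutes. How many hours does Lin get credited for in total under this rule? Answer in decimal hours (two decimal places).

32.67 hours

Tue: 6:53 AM–4:36 PM = 9 h 43 min − 10 min = 9 h 33 min → rounds to 9 h 30 min
Wed: 6:35 AM–4:13 PM = 9 h 38 min → rounds to 9 h 40 min
Thu: 6:39 AM–4:10 PM = 9 h 31 min → rounds to 9 h 30 min
Fri: 11:01 AM–3:01 PM = 4 h 0 min → rounds to 4 h 0 min
Total credited: 32 h 40 min.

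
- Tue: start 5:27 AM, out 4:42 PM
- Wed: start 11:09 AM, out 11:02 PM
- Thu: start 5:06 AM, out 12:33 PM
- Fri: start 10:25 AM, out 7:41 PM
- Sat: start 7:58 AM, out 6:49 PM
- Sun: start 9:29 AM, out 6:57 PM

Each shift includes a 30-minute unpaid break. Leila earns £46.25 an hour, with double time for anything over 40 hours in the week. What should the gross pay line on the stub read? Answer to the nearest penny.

Tue: 5:27 AM–4:42 PM = 11 h 15 min; less 30 min break → 10 h 45 min
Wed: 11:09 AM–11:02 PM = 11 h 53 min; less 30 min break → 11 h 23 min
Thu: 5:06 AM–12:33 PM = 7 h 27 min; less 30 min break → 6 h 57 min
Fri: 10:25 AM–7:41 PM = 9 h 16 min; less 30 min break → 8 h 46 min
Sat: 7:58 AM–6:49 PM = 10 h 51 min; less 30 min break → 10 h 21 min
Sun: 9:29 AM–6:57 PM = 9 h 28 min; less 30 min break → 8 h 58 min
Total worked: 57 h 10 min = 3430 min.
Regular 40 h 0 min = 2400 min at £46.25/h; overtime 17 h 10 min = 1030 min at £92.50/h.
Pay = (2400 × £46.25 + 1030 × £92.50) ÷ 60 = £3437.92.

£3437.92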